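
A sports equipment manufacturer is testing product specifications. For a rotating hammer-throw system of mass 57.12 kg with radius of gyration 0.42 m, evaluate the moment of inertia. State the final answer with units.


I = m * k^2
I = 57.12 * 0.42^2
I = 57.12 * 0.1764 = 10.076 kg*m^2

10.076 kg*m^2


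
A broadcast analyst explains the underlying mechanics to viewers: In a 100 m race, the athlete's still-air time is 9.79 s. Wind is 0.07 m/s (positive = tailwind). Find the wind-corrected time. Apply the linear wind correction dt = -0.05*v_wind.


dt = -0.05 * v_wind = -0.05 * 0.07 = -0.0035 s
t_corrected = t_still + dt = 9.79 + (-0.0035)
t_corrected = 9.7865 s

9.7865 s


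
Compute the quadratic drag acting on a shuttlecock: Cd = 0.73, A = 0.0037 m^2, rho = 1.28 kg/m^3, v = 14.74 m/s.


Fd = 0.5 * Cd * rho * A * v^2
Fd = 0.5 * 0.73 * 1.28 * 0.0037 * 14.74^2
v^2 = 217.2676
Fd = 0.5 * 0.73 * 1.28 * 0.0037 * 217.2676 = 0.3756 N

0.3756 N


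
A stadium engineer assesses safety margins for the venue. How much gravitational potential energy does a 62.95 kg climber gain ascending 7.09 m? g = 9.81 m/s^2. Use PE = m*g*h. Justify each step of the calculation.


PE = m * g * h
PE = 62.95 * 9.81 * 7.09
PE = 617.5395 * 7.09 = 4378.3551 J

4378.3551 J


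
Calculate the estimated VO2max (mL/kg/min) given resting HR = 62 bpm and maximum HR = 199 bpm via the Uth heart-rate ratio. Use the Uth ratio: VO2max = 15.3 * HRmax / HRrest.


VO2max = 15.3 * HRmax / HRrest
VO2max = 15.3 * 199 / 62
VO2max = 3044.7 / 62 = 49.1081 mL/kg/min

49.1081 mL/kg/min


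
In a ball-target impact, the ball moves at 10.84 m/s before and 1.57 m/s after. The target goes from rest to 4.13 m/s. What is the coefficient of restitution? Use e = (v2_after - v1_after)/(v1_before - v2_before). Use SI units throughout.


e = (v2_after - v1_after) / (v1_before - v2_before)
Numerator = 4.13 - 1.57 = 2.56
Denominator = 10.84 - 0 = 10.84
e = 2.56 / 10.84 = 0.2362

0.2362


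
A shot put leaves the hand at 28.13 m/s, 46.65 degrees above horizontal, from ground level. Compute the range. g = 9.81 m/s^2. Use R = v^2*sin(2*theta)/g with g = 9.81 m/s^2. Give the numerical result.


R = v^2 * sin(2*theta) / g
Convert angle to radians: theta = 46.65 deg = 0.8142 rad
sin(2*theta) = sin(1.6284) = 0.9983
R = 28.13^2 * 0.9983 / 9.81
R = 791.2969 * 0.9983 / 9.81 = 80.5285 m

80.5285 m


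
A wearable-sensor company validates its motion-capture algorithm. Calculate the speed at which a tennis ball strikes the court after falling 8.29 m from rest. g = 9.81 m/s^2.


v = sqrt(2 * g * h)
v = sqrt(2 * 9.81 * 8.29)
v = sqrt(162.6498) = 12.7534 m/s

12.7534 m/s


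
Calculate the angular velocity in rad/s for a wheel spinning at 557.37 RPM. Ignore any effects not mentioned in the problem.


omega = RPM * 2 * pi / 60
omega = 557.37 * 2 * 3.14159 / 60
omega = 3502.059 / 60 = 58.3676 rad/s

58.3676 rad/s


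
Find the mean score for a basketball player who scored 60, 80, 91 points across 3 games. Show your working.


Average = sum / n
Sum = 231
Average = 231 / 3 = 77

77


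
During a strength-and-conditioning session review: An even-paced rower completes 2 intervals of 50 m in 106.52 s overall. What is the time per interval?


Split time = total_time / n_laps = 106.52 / 2
Split time = 53.26 s per lap

53.26 s


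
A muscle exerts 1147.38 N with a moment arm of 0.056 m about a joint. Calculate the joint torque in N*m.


tau = F * d
tau = 1147.38 * 0.056
tau = 64.2533 N*m

64.2533 N*m


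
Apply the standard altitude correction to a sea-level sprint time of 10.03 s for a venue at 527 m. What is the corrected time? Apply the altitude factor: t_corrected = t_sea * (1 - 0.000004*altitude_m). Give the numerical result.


Correction factor = 1 - 0.000004 * 527 = 0.997892
t_corrected = t_sea * factor = 10.03 * 0.997892
t_corrected = 10.0089 s

10.0089 s


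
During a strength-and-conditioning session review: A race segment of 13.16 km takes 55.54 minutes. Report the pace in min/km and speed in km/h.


Pace = time / distance = 55.54 min / 13.16 km = 4.2204 min/km
Speed = distance / time_in_hours = 13.16 / 0.9257 hr
Speed = 14.2168 km/h

4.2204 min/km, 14.2168 km/h


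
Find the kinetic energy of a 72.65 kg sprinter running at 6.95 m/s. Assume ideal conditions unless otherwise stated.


KE = 0.5 * m * v^2
KE = 0.5 * 72.65 * 6.95^2
KE = 0.5 * 72.65 * 48.3025 = 1754.5883 J

1754.5883 J


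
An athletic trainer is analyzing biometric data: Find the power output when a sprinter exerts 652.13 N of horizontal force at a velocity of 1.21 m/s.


P = F * v
P = 652.13 * 1.21
P = 789.0773 W

789.0773 W


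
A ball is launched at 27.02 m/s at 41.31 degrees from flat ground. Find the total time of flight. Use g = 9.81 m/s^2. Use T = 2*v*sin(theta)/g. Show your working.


T = 2*v*sin(theta)/g
sin(theta) = sin(41.31 deg) = 0.6601
T = 2*27.02*0.6601 / 9.81
T = 35.6736 / 9.81 = 3.6365 s

3.6365 s


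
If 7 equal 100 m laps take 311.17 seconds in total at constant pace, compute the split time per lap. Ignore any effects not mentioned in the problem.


Split time = total_time / n_laps = 311.17 / 7
Split time = 44.4529 s per lap

44.4529 s


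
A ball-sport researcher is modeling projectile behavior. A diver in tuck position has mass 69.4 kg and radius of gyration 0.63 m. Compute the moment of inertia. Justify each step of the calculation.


I = m * k^2
I = 69.4 * 0.63^2
I = 69.4 * 0.3969 = 27.5449 kg*m^2

27.5449 kg*m^2


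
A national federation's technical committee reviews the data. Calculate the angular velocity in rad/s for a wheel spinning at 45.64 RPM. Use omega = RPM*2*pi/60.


omega = RPM * 2 * pi / 60
omega = 45.64 * 2 * 3.14159 / 60
omega = 286.7646 / 60 = 4.7794 rad/s

4.7794 rad/s


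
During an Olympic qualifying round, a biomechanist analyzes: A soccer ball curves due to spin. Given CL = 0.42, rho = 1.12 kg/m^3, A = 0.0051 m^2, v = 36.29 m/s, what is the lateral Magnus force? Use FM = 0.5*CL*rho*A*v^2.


FM = 0.5 * CL * rho * A * v^2
FM = 0.5 * 0.42 * 1.12 * 0.0051 * 36.29^2
v^2 = 1316.9641
FM = 0.5 * 0.42 * 1.12 * 0.0051 * 1316.9641 = 1.5797 N

1.5797 N


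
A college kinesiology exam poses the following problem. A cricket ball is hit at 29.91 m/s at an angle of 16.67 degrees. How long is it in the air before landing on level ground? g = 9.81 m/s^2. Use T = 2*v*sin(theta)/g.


T = 2*v*sin(theta)/g
sin(theta) = sin(16.67 deg) = 0.2869
T = 2*29.91*0.2869 / 9.81
T = 17.1599 / 9.81 = 1.7492 s

1.7492 s


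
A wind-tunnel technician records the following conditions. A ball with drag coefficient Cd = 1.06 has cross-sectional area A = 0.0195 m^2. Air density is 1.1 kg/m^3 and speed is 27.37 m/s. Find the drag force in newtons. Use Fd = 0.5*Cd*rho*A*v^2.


Fd = 0.5 * Cd * rho * A * v^2
Fd = 0.5 * 1.06 * 1.1 * 0.0195 * 27.37^2
v^2 = 749.1169
Fd = 0.5 * 1.06 * 1.1 * 0.0195 * 749.1169 = 8.5163 N

8.5163 N


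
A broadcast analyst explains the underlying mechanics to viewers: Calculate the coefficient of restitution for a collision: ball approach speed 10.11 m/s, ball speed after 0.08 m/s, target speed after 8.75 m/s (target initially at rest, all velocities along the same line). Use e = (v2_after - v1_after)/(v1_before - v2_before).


e = (v2_after - v1_after) / (v1_before - v2_before)
Numerator = 8.75 - 0.08 = 8.67
Denominator = 10.11 - 0 = 10.11
e = 8.67 / 10.11 = 0.8576

0.8576


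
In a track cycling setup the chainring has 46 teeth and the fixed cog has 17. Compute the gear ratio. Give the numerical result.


GR = front_teeth / rear_teeth
GR = 46 / 17
GR = 2.7059

2.7059


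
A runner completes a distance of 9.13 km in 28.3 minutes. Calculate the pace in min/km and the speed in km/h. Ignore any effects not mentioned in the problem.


Pace = time / distance = 28.3 min / 9.13 km = 3.0997 min/km
Speed = distance / time_in_hours = 9.13 / 0.4717 hr
Speed = 19.3569 km/h

3.0997 min/km, 19.3569 km/h


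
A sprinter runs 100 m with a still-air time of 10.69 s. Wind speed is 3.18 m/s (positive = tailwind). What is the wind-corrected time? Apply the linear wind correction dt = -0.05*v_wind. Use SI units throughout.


dt = -0.05 * v_wind = -0.05 * 3.18 = -0.159 s
t_corrected = t_still + dt = 10.69 + (-0.159)
t_corrected = 10.531 s

10.531 s


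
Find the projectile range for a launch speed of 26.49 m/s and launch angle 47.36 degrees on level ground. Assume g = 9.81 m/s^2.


R = v^2 * sin(2*theta) / g
Convert angle to radians: theta = 47.36 deg = 0.8266 rad
sin(2*theta) = sin(1.6532) = 0.9966
R = 26.49^2 * 0.9966 / 9.81
R = 701.7201 * 0.9966 / 9.81 = 71.2885 m

71.2885 m


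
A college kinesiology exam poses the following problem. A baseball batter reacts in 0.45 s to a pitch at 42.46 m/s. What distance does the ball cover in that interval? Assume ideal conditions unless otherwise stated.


d = v * t
d = 42.46 * 0.45
d = 19.107 m

19.107 m


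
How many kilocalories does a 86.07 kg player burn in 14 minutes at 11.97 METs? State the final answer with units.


kcal = MET * mass * time_hr
Convert time: 14 min = 0.2333 hr
kcal = 11.97 * 86.07 * 0.2333
kcal = 240.3935 kcal

240.3935 kcal


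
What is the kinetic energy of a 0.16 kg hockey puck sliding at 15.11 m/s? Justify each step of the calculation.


KE = 0.5 * m * v^2
KE = 0.5 * 0.16 * 15.11^2
KE = 0.5 * 0.16 * 228.3121 = 18.265 J

18.265 J


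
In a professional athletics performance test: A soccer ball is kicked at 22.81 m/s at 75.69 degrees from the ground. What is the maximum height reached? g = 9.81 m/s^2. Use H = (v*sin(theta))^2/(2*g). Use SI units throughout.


H = (v*sin(theta))^2 / (2*g)
vy = v*sin(theta) = 22.81 * sin(75.69 deg) = 22.1023 m/s
H = vy^2 / (2*g) = 488.5101 / (2*9.81)
H = 488.5101 / 19.62 = 24.8986 m

24.8986 m


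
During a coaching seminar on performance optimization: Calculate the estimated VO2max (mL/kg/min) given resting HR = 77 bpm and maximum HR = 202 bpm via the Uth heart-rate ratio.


VO2max = 15.3 * HRmax / HRrest
VO2max = 15.3 * 202 / 77
VO2max = 3090.6 / 77 = 40.1377 mL/kg/min

40.1377 mL/kg/min


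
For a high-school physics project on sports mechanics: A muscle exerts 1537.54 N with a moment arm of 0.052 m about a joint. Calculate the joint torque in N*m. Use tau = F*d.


tau = F * d
tau = 1537.54 * 0.052
tau = 79.9521 N*m

79.9521 N*m


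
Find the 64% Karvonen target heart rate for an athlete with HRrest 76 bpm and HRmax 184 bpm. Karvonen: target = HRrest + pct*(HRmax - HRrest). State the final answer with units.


Target = HRrest + pct*(HRmax - HRrest)
Heart rate reserve = HRmax - HRrest = 184 - 76 = 108 bpm
Fraction = 64% = 0.64
Target = 76 + 0.64 * 108
Target = 76 + 69.12 = 145.12 bpm

145.12 bpm


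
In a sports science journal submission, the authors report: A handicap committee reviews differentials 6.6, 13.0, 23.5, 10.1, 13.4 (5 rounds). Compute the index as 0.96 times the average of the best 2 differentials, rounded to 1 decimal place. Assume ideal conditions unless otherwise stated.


All differentials: 6.6, 13.0, 23.5, 10.1, 13.4
Sorted: 6.6, 10.1, 13.0, 13.4, 23.5
Best 2: 6.6, 10.1
Average of best = 16.7 / 2 = 8.35
Raw index = 8.35 * 0.96 = 8.016
Handicap index = round(8.016, 1) = 8.0

8.0


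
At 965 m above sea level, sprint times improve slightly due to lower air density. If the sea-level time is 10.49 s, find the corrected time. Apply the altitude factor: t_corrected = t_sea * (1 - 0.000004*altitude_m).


Correction factor = 1 - 0.000004 * 965 = 0.99614
t_corrected = t_sea * factor = 10.49 * 0.99614
t_corrected = 10.4495 s

10.4495 s


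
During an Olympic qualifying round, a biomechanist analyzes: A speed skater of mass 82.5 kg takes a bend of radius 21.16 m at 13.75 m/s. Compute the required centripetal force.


Fc = m * v^2 / r
v^2 = 13.75^2 = 189.0625
Fc = 82.5 * 189.0625 / 21.16
Fc = 15597.6562 / 21.16 = 737.1293 N

737.1293 N


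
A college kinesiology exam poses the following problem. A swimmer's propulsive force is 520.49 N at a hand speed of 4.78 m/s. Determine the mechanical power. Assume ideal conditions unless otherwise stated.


P = F * v
P = 520.49 * 4.78
P = 2487.9422 W

2487.9422 W


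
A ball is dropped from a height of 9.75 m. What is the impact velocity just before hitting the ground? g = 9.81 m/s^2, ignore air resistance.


v = sqrt(2 * g * h)
v = sqrt(2 * 9.81 * 9.75)
v = sqrt(191.295) = 13.8309 m/s

13.8309 m/s


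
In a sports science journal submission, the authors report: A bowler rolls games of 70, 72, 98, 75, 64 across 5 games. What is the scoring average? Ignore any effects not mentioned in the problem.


Average = sum / n
Sum = 379
Average = 379 / 5 = 75.8

75.8


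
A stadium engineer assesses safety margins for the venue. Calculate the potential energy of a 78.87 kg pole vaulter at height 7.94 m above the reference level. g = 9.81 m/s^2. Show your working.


PE = m * g * h
PE = 78.87 * 9.81 * 7.94
PE = 773.7147 * 7.94 = 6143.2947 J

6143.2947 J


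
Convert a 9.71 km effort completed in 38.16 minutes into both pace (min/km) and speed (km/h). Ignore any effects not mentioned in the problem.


Pace = time / distance = 38.16 min / 9.71 km = 3.93 min/km
Speed = distance / time_in_hours = 9.71 / 0.636 hr
Speed = 15.2673 km/h

3.93 min/km, 15.2673 km/h


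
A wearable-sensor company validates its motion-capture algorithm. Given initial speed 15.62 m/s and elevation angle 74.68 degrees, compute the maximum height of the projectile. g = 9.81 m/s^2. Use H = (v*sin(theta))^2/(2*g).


H = (v*sin(theta))^2 / (2*g)
vy = v*sin(theta) = 15.62 * sin(74.68 deg) = 15.0649 m/s
H = vy^2 / (2*g) = 226.9526 / (2*9.81)
H = 226.9526 / 19.62 = 11.5674 m

11.5674 m


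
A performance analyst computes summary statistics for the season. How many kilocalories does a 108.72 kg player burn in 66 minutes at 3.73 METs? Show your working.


kcal = MET * mass * time_hr
Convert time: 66 min = 1.1 hr
kcal = 3.73 * 108.72 * 1.1
kcal = 446.0782 kcal

446.0782 kcal


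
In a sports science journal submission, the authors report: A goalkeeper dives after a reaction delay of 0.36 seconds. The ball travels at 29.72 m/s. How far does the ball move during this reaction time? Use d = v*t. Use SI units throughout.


d = v * t
d = 29.72 * 0.36
d = 10.6992 m

10.6992 m


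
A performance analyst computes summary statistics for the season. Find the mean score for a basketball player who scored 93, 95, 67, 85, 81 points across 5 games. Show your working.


Average = sum / n
Sum = 421
Average = 421 / 5 = 84.2

84.2


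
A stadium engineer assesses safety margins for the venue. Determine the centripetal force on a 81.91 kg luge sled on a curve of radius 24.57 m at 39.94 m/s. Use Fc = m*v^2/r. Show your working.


Fc = m * v^2 / r
v^2 = 39.94^2 = 1595.2036
Fc = 81.91 * 1595.2036 / 24.57
Fc = 130663.1269 / 24.57 = 5317.9946 N

5317.9946 N


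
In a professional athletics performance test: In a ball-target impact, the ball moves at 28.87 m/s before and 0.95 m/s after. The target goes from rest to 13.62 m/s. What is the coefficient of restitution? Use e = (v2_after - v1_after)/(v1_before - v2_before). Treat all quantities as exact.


e = (v2_after - v1_after) / (v1_before - v2_before)
Numerator = 13.62 - 0.95 = 12.67
Denominator = 28.87 - 0 = 28.87
e = 12.67 / 28.87 = 0.4389

0.4389


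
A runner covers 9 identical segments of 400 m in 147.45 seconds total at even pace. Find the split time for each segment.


Split time = total_time / n_laps = 147.45 / 9
Split time = 16.3833 s per lap

16.3833 s


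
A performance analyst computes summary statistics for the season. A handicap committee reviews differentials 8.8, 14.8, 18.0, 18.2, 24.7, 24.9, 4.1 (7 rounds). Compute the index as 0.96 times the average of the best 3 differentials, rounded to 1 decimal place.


All differentials: 8.8, 14.8, 18.0, 18.2, 24.7, 24.9, 4.1
Sorted: 4.1, 8.8, 14.8, 18.0, 18.2, 24.7, 24.9
Best 3: 4.1, 8.8, 14.8
Average of best = 27.7 / 3 = 9.2333
Raw index = 9.2333 * 0.96 = 8.864
Handicap index = round(8.864, 1) = 8.9

8.9


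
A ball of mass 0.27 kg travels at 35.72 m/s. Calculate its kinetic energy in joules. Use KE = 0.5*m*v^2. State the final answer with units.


KE = 0.5 * m * v^2
KE = 0.5 * 0.27 * 35.72^2
KE = 0.5 * 0.27 * 1275.9184 = 172.249 J

172.249 J


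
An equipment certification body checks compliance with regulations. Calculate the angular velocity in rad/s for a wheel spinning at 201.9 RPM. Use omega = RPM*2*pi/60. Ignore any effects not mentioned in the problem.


omega = RPM * 2 * pi / 60
omega = 201.9 * 2 * 3.14159 / 60
omega = 1268.5751 / 60 = 21.1429 rad/s

21.1429 rad/s


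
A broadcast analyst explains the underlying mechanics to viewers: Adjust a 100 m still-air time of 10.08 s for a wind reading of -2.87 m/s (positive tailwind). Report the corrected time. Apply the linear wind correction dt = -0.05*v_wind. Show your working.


dt = -0.05 * v_wind = -0.05 * -2.87 = 0.1435 s
t_corrected = t_still + dt = 10.08 + (0.1435)
t_corrected = 10.2235 s

10.2235 s


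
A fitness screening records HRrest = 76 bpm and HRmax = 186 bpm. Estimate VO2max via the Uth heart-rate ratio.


VO2max = 15.3 * HRmax / HRrest
VO2max = 15.3 * 186 / 76
VO2max = 2845.8 / 76 = 37.4447 mL/kg/min

37.4447 mL/kg/min


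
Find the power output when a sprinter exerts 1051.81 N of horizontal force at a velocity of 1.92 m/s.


P = F * v
P = 1051.81 * 1.92
P = 2019.4752 W

2019.4752 W


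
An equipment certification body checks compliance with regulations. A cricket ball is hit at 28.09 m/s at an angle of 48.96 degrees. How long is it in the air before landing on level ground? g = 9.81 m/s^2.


T = 2*v*sin(theta)/g
sin(theta) = sin(48.96 deg) = 0.7543
T = 2*28.09*0.7543 / 9.81
T = 42.3738 / 9.81 = 4.3195 s

4.3195 s


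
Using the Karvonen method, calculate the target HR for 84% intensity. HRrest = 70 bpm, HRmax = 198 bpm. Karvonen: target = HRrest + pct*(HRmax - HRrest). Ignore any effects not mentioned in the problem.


Target = HRrest + pct*(HRmax - HRrest)
Heart rate reserve = HRmax - HRrest = 198 - 70 = 128 bpm
Fraction = 84% = 0.84
Target = 70 + 0.84 * 128
Target = 70 + 107.52 = 177.52 bpm

177.52 bpm


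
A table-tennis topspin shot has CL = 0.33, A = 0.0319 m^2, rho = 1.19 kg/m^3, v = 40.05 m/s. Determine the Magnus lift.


FM = 0.5 * CL * rho * A * v^2
FM = 0.5 * 0.33 * 1.19 * 0.0319 * 40.05^2
v^2 = 1604.0025
FM = 0.5 * 0.33 * 1.19 * 0.0319 * 1604.0025 = 10.0468 N

10.0468 N


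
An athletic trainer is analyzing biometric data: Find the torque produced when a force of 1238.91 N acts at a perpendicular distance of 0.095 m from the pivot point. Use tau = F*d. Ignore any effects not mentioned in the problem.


tau = F * d
tau = 1238.91 * 0.095
tau = 117.6965 N*m

117.6965 N*m


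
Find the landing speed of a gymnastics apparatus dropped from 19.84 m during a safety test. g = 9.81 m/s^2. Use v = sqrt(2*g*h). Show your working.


v = sqrt(2 * g * h)
v = sqrt(2 * 9.81 * 19.84)
v = sqrt(389.2608) = 19.7297 m/s

19.7297 m/s


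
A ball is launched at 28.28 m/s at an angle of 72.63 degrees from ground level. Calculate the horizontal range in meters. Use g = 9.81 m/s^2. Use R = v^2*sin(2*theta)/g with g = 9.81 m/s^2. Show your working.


R = v^2 * sin(2*theta) / g
Convert angle to radians: theta = 72.63 deg = 1.2676 rad
sin(2*theta) = sin(2.5353) = 0.5699
R = 28.28^2 * 0.5699 / 9.81
R = 799.7584 * 0.5699 / 9.81 = 46.4572 m

46.4572 m


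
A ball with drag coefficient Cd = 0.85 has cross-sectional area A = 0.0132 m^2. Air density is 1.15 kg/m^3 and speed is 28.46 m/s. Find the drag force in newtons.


Fd = 0.5 * Cd * rho * A * v^2
Fd = 0.5 * 0.85 * 1.15 * 0.0132 * 28.46^2
v^2 = 809.9716
Fd = 0.5 * 0.85 * 1.15 * 0.0132 * 809.9716 = 5.2255 N

5.2255 N


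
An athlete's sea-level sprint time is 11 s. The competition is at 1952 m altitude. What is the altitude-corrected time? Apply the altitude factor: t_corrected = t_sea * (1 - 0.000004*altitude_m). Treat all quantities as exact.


Correction factor = 1 - 0.000004 * 1952 = 0.992192
t_corrected = t_sea * factor = 11 * 0.992192
t_corrected = 10.9141 s

10.9141 s


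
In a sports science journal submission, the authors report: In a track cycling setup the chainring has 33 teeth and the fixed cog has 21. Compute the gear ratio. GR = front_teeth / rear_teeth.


GR = front_teeth / rear_teeth
GR = 33 / 21
GR = 1.5714

1.5714


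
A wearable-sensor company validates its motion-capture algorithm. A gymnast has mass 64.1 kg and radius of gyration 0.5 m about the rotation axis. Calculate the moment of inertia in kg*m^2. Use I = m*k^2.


I = m * k^2
I = 64.1 * 0.5^2
I = 64.1 * 0.25 = 16.025 kg*m^2

16.025 kg*m^2


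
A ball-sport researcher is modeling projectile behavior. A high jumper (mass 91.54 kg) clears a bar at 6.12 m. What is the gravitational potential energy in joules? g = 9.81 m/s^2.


PE = m * g * h
PE = 91.54 * 9.81 * 6.12
PE = 898.0074 * 6.12 = 5495.8053 J

5495.8053 J


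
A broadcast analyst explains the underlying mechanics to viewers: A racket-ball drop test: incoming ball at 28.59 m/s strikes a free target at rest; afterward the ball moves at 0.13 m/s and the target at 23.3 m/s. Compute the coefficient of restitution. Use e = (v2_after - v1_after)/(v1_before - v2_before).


e = (v2_after - v1_after) / (v1_before - v2_before)
Numerator = 23.3 - 0.13 = 23.17
Denominator = 28.59 - 0 = 28.59
e = 23.17 / 28.59 = 0.8104

0.8104


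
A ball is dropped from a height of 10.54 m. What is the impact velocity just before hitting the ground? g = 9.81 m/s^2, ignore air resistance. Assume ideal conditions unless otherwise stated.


v = sqrt(2 * g * h)
v = sqrt(2 * 9.81 * 10.54)
v = sqrt(206.7948) = 14.3804 m/s

14.3804 m/s


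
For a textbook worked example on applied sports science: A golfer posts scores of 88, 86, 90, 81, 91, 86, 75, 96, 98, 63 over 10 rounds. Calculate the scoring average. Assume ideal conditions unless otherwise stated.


Average = sum / n
Sum = 854
Average = 854 / 10 = 85.4

85.4


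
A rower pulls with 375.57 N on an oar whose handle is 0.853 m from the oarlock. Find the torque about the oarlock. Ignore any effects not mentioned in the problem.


tau = F * d
tau = 375.57 * 0.853
tau = 320.3612 N*m

320.3612 N*m


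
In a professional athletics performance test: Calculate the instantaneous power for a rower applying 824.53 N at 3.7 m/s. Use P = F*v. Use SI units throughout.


P = F * v
P = 824.53 * 3.7
P = 3050.761 W

3050.761 W


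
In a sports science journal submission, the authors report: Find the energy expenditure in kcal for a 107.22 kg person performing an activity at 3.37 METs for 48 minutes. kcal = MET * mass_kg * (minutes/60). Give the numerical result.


kcal = MET * mass * time_hr
Convert time: 48 min = 0.8 hr
kcal = 3.37 * 107.22 * 0.8
kcal = 289.0651 kcal

289.0651 kcal


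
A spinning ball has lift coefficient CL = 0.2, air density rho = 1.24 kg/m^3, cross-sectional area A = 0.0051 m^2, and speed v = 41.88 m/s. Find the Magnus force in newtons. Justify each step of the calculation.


FM = 0.5 * CL * rho * A * v^2
FM = 0.5 * 0.2 * 1.24 * 0.0051 * 41.88^2
v^2 = 1753.9344
FM = 0.5 * 0.2 * 1.24 * 0.0051 * 1753.9344 = 1.1092 N

1.1092 N


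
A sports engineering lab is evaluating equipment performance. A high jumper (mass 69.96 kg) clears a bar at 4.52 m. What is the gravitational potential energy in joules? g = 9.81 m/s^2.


PE = m * g * h
PE = 69.96 * 9.81 * 4.52
PE = 686.3076 * 4.52 = 3102.1104 J

3102.1104 J


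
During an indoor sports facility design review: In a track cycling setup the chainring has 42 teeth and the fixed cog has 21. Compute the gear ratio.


GR = front_teeth / rear_teeth
GR = 42 / 21
GR = 2

2


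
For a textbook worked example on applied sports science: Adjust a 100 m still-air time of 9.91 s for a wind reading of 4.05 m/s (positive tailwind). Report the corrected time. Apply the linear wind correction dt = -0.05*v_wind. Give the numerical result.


dt = -0.05 * v_wind = -0.05 * 4.05 = -0.2025 s
t_corrected = t_still + dt = 9.91 + (-0.2025)
t_corrected = 9.7075 s

9.7075 s


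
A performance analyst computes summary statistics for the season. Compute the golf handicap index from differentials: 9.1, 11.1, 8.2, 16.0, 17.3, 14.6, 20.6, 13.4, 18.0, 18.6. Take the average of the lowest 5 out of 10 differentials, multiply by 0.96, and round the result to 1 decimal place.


All differentials: 9.1, 11.1, 8.2, 16.0, 17.3, 14.6, 20.6, 13.4, 18.0, 18.6
Sorted: 8.2, 9.1, 11.1, 13.4, 14.6, 16.0, 17.3, 18.0, 18.6, 20.6
Best 5: 8.2, 9.1, 11.1, 13.4, 14.6
Average of best = 56.4 / 5 = 11.28
Raw index = 11.28 * 0.96 = 10.8288
Handicap index = round(10.8288, 1) = 10.8

10.8


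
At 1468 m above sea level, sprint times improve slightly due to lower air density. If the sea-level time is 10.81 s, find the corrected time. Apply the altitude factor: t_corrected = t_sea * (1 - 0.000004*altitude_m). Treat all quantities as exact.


Correction factor = 1 - 0.000004 * 1468 = 0.994128
t_corrected = t_sea * factor = 10.81 * 0.994128
t_corrected = 10.7465 s

10.7465 s


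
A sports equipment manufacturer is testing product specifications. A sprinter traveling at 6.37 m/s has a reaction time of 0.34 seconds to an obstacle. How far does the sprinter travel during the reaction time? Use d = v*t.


d = v * t
d = 6.37 * 0.34
d = 2.1658 m

2.1658 m


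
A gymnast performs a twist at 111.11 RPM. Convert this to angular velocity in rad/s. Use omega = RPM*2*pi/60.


omega = RPM * 2 * pi / 60
omega = 111.11 * 2 * 3.14159 / 60
omega = 698.1247 / 60 = 11.6354 rad/s

11.6354 rad/s


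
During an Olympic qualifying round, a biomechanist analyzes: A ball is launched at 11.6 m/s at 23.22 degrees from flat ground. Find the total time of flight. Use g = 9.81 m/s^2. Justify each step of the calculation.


T = 2*v*sin(theta)/g
sin(theta) = sin(23.22 deg) = 0.3943
T = 2*11.6*0.3943 / 9.81
T = 9.1469 / 9.81 = 0.9324 s

0.9324 s


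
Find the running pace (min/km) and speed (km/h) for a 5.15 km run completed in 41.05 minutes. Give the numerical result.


Pace = time / distance = 41.05 min / 5.15 km = 7.9709 min/km
Speed = distance / time_in_hours = 5.15 / 0.6842 hr
Speed = 7.5274 km/h

7.9709 min/km, 7.5274 km/h


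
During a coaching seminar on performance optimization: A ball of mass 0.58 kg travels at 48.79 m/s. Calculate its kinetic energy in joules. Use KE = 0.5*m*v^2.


KE = 0.5 * m * v^2
KE = 0.5 * 0.58 * 48.79^2
KE = 0.5 * 0.58 * 2380.4641 = 690.3346 J

690.3346 J


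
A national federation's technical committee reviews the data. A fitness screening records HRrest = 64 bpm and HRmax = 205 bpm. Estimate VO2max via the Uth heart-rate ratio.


VO2max = 15.3 * HRmax / HRrest
VO2max = 15.3 * 205 / 64
VO2max = 3136.5 / 64 = 49.0078 mL/kg/min

49.0078 mL/kg/min


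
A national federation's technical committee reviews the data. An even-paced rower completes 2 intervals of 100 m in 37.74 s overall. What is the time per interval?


Split time = total_time / n_laps = 37.74 / 2
Split time = 18.87 s per lap

18.87 s


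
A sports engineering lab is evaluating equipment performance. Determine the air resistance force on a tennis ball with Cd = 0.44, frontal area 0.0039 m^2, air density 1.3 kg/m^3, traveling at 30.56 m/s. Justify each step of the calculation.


Fd = 0.5 * Cd * rho * A * v^2
Fd = 0.5 * 0.44 * 1.3 * 0.0039 * 30.56^2
v^2 = 933.9136
Fd = 0.5 * 0.44 * 1.3 * 0.0039 * 933.9136 = 1.0417 N

1.0417 N


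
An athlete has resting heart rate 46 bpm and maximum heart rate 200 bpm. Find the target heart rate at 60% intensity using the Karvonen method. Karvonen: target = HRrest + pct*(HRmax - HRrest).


Target = HRrest + pct*(HRmax - HRrest)
Heart rate reserve = HRmax - HRrest = 200 - 46 = 154 bpm
Fraction = 60% = 0.6
Target = 46 + 0.6 * 154
Target = 46 + 92.4 = 138.4 bpm

138.4 bpm


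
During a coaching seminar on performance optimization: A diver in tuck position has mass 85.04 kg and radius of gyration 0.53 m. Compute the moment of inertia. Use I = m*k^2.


I = m * k^2
I = 85.04 * 0.53^2
I = 85.04 * 0.2809 = 23.8877 kg*m^2

23.8877 kg*m^2


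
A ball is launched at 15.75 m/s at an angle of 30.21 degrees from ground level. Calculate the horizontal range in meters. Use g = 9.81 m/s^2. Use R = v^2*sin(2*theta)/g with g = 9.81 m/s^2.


R = v^2 * sin(2*theta) / g
Convert angle to radians: theta = 30.21 deg = 0.5273 rad
sin(2*theta) = sin(1.0545) = 0.8697
R = 15.75^2 * 0.8697 / 9.81
R = 248.0625 * 0.8697 / 9.81 = 21.991 m

21.991 m


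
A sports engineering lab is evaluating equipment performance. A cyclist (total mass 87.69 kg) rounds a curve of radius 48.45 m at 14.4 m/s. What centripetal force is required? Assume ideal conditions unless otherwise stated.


Fc = m * v^2 / r
v^2 = 14.4^2 = 207.36
Fc = 87.69 * 207.36 / 48.45
Fc = 18183.3984 / 48.45 = 375.3023 N

375.3023 N


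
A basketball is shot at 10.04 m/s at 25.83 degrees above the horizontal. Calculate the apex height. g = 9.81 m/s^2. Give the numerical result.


H = (v*sin(theta))^2 / (2*g)
vy = v*sin(theta) = 10.04 * sin(25.83 deg) = 4.3745 m/s
H = vy^2 / (2*g) = 19.1358 / (2*9.81)
H = 19.1358 / 19.62 = 0.9753 m

0.9753 m


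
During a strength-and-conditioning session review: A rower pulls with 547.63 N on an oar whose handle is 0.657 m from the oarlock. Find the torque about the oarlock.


tau = F * d
tau = 547.63 * 0.657
tau = 359.7929 N*m

359.7929 N*m


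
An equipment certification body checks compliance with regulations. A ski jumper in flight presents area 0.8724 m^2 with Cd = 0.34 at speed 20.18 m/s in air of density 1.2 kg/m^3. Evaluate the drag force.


Fd = 0.5 * Cd * rho * A * v^2
Fd = 0.5 * 0.34 * 1.2 * 0.8724 * 20.18^2
v^2 = 407.2324
Fd = 0.5 * 0.34 * 1.2 * 0.8724 * 407.2324 = 72.475 N

72.475 N


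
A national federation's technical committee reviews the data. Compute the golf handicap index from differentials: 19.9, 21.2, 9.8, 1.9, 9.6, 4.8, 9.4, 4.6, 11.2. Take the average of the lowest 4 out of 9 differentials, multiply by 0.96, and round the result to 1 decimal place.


All differentials: 19.9, 21.2, 9.8, 1.9, 9.6, 4.8, 9.4, 4.6, 11.2
Sorted: 1.9, 4.6, 4.8, 9.4, 9.6, 9.8, 11.2, 19.9, 21.2
Best 4: 1.9, 4.6, 4.8, 9.4
Average of best = 20.7 / 4 = 5.175
Raw index = 5.175 * 0.96 = 4.968
Handicap index = round(4.968, 1) = 5.0

5.0


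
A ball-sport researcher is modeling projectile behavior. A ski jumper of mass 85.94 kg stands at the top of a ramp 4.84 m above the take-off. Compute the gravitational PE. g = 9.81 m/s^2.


PE = m * g * h
PE = 85.94 * 9.81 * 4.84
PE = 843.0714 * 4.84 = 4080.4656 J

4080.4656 J


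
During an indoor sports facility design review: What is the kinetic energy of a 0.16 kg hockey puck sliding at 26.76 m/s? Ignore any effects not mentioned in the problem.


KE = 0.5 * m * v^2
KE = 0.5 * 0.16 * 26.76^2
KE = 0.5 * 0.16 * 716.0976 = 57.2878 J

57.2878 J


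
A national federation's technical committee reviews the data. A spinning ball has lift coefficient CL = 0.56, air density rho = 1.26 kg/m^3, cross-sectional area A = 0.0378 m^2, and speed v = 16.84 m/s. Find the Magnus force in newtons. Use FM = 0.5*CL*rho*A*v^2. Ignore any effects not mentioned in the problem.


FM = 0.5 * CL * rho * A * v^2
FM = 0.5 * 0.56 * 1.26 * 0.0378 * 16.84^2
v^2 = 283.5856
FM = 0.5 * 0.56 * 1.26 * 0.0378 * 283.5856 = 3.7819 N

3.7819 N


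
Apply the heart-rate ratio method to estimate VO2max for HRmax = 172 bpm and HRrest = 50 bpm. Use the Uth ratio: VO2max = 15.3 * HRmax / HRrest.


VO2max = 15.3 * HRmax / HRrest
VO2max = 15.3 * 172 / 50
VO2max = 2631.6 / 50 = 52.632 mL/kg/min

52.632 mL/kg/min


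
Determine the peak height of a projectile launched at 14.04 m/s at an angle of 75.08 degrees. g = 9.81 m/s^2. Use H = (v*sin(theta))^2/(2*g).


H = (v*sin(theta))^2 / (2*g)
vy = v*sin(theta) = 14.04 * sin(75.08 deg) = 13.5667 m/s
H = vy^2 / (2*g) = 184.0542 / (2*9.81)
H = 184.0542 / 19.62 = 9.381 m

9.381 m


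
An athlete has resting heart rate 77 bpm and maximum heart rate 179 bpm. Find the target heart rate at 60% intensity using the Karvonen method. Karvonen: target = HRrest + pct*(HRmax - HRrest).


Target = HRrest + pct*(HRmax - HRrest)
Heart rate reserve = HRmax - HRrest = 179 - 77 = 102 bpm
Fraction = 60% = 0.6
Target = 77 + 0.6 * 102
Target = 77 + 61.2 = 138.2 bpm

138.2 bpm


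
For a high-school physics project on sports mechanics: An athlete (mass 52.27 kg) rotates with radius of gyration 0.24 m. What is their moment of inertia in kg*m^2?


I = m * k^2
I = 52.27 * 0.24^2
I = 52.27 * 0.0576 = 3.0108 kg*m^2

3.0108 kg*m^2


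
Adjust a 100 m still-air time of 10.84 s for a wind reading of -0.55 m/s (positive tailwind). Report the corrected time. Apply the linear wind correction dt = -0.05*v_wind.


dt = -0.05 * v_wind = -0.05 * -0.55 = 0.0275 s
t_corrected = t_still + dt = 10.84 + (0.0275)
t_corrected = 10.8675 s

10.8675 s


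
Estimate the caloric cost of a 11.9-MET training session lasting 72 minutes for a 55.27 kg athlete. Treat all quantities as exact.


kcal = MET * mass * time_hr
Convert time: 72 min = 1.2 hr
kcal = 11.9 * 55.27 * 1.2
kcal = 789.2556 kcal

789.2556 kcal


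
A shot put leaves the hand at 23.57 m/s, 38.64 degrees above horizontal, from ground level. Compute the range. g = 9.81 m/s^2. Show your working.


R = v^2 * sin(2*theta) / g
Convert angle to radians: theta = 38.64 deg = 0.6744 rad
sin(2*theta) = sin(1.3488) = 0.9755
R = 23.57^2 * 0.9755 / 9.81
R = 555.5449 * 0.9755 / 9.81 = 55.2406 m

55.2406 m


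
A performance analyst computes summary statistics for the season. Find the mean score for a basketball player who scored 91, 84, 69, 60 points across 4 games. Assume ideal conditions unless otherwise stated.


Average = sum / n
Sum = 304
Average = 304 / 4 = 76

76


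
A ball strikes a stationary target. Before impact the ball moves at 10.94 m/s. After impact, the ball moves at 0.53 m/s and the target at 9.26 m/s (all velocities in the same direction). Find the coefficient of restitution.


e = (v2_after - v1_after) / (v1_before - v2_before)
Numerator = 9.26 - 0.53 = 8.73
Denominator = 10.94 - 0 = 10.94
e = 8.73 / 10.94 = 0.798

0.798


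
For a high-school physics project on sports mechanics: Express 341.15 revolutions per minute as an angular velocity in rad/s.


omega = RPM * 2 * pi / 60
omega = 341.15 * 2 * 3.14159 / 60
omega = 2143.5087 / 60 = 35.7251 rad/s

35.7251 rad/s


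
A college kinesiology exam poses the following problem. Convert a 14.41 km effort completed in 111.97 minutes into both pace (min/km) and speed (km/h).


Pace = time / distance = 111.97 min / 14.41 km = 7.7703 min/km
Speed = distance / time_in_hours = 14.41 / 1.8662 hr
Speed = 7.7217 km/h

7.7703 min/km, 7.7217 km/h


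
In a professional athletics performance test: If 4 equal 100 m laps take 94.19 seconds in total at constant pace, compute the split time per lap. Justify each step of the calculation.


Split time = total_time / n_laps = 94.19 / 4
Split time = 23.5475 s per lap

23.5475 s


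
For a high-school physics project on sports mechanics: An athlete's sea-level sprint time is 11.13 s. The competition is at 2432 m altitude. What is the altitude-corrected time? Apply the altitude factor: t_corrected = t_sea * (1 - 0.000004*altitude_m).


Correction factor = 1 - 0.000004 * 2432 = 0.990272
t_corrected = t_sea * factor = 11.13 * 0.990272
t_corrected = 11.0217 s

11.0217 s


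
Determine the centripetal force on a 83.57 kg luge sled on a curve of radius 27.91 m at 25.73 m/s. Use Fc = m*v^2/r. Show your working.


Fc = m * v^2 / r
v^2 = 25.73^2 = 662.0329
Fc = 83.57 * 662.0329 / 27.91
Fc = 55326.0895 / 27.91 = 1982.3035 N

1982.3035 N


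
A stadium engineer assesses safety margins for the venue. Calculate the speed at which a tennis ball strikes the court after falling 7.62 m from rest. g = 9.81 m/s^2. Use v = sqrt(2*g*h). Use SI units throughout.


v = sqrt(2 * g * h)
v = sqrt(2 * 9.81 * 7.62)
v = sqrt(149.5044) = 12.2272 m/s

12.2272 m/s


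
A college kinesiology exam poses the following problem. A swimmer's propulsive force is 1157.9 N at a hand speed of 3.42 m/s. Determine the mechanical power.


P = F * v
P = 1157.9 * 3.42
P = 3960.018 W

3960.018 W


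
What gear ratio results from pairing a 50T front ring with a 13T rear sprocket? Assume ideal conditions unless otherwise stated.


GR = front_teeth / rear_teeth
GR = 50 / 13
GR = 3.8462

3.8462


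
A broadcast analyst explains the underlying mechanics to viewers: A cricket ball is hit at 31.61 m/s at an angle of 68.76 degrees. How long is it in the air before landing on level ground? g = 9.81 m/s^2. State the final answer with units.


T = 2*v*sin(theta)/g
sin(theta) = sin(68.76 deg) = 0.9321
T = 2*31.61*0.9321 / 9.81
T = 58.9255 / 9.81 = 6.0067 s

6.0067 s


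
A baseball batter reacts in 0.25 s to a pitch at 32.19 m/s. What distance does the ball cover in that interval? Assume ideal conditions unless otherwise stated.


d = v * t
d = 32.19 * 0.25
d = 8.0475 m

8.0475 m


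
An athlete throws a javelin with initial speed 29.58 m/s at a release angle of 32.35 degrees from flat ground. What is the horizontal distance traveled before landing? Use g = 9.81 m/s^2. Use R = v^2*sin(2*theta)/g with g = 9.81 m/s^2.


R = v^2 * sin(2*theta) / g
Convert angle to radians: theta = 32.35 deg = 0.5646 rad
sin(2*theta) = sin(1.1292) = 0.9041
R = 29.58^2 * 0.9041 / 9.81
R = 874.9764 * 0.9041 / 9.81 = 80.6372 m

80.6372 m


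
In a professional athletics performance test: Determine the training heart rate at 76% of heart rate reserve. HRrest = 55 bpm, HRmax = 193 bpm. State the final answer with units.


Target = HRrest + pct*(HRmax - HRrest)
Heart rate reserve = HRmax - HRrest = 193 - 55 = 138 bpm
Fraction = 76% = 0.76
Target = 55 + 0.76 * 138
Target = 55 + 104.88 = 159.88 bpm

159.88 bpm


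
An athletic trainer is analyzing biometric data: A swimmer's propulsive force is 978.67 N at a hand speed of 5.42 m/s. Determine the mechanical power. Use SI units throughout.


P = F * v
P = 978.67 * 5.42
P = 5304.3914 W

5304.3914 W


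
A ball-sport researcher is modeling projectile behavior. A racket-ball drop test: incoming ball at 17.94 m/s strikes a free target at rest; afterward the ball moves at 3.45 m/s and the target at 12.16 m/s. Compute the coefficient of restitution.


e = (v2_after - v1_after) / (v1_before - v2_before)
Numerator = 12.16 - 3.45 = 8.71
Denominator = 17.94 - 0 = 17.94
e = 8.71 / 17.94 = 0.4855

0.4855


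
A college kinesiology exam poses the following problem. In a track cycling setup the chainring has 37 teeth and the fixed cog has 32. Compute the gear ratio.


GR = front_teeth / rear_teeth
GR = 37 / 32
GR = 1.1562

1.1562


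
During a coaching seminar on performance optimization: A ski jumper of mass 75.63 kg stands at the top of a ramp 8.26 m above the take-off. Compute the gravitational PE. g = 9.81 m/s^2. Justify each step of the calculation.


PE = m * g * h
PE = 75.63 * 9.81 * 8.26
PE = 741.9303 * 8.26 = 6128.3443 J

6128.3443 J


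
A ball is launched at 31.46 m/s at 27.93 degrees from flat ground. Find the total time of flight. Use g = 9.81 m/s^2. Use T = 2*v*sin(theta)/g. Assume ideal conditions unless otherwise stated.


T = 2*v*sin(theta)/g
sin(theta) = sin(27.93 deg) = 0.4684
T = 2*31.46*0.4684 / 9.81
T = 29.4713 / 9.81 = 3.0042 s

3.0042 s


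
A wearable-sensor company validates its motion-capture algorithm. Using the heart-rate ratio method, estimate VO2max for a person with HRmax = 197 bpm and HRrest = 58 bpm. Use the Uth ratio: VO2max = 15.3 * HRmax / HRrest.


VO2max = 15.3 * HRmax / HRrest
VO2max = 15.3 * 197 / 58
VO2max = 3014.1 / 58 = 51.9672 mL/kg/min

51.9672 mL/kg/min
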